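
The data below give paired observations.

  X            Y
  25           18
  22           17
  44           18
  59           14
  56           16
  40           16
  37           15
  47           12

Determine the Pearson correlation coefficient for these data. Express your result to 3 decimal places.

n = 8, ΣX = 330, ΣY = 126, ΣX² = 14840, ΣY² = 2014, ΣXY = 5097
nΣXY − ΣXΣY = 40776 − 41580 = -804
nΣX² − (ΣX)² = 118720 − 108900 = 9820; nΣY² − (ΣY)² = 16112 − 15876 = 236
r = -804 / √(9820 × 236) = -804 / 1522.3403 ≈ -0.528

-0.528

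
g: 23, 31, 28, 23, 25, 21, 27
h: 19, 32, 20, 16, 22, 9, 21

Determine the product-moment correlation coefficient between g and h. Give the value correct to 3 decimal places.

n = 7, Σg = 178, Σh = 139, Σg² = 4598, Σh² = 3047, Σgh = 3663
nΣgh − ΣgΣh = 25641 − 24742 = 899
nΣg² − (Σg)² = 32186 − 31684 = 502; nΣh² − (Σh)² = 21329 − 19321 = 2008
r = 899 / √(502 × 2008) = 899 / 1004.0000 ≈ 0.895

0.895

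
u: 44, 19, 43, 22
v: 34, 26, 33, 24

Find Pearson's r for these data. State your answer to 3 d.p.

0.966

n = 4, Σu = 128, Σv = 117, Σu² = 4630, Σv² = 3497, Σuv = 3937
nΣuv − ΣuΣv = 15748 − 14976 = 772
nΣu² − (Σu)² = 18520 − 16384 = 2136; nΣv² − (Σv)² = 13988 − 13689 = 299
r = 772 / √(2136 × 299) = 772 / 799.1646 ≈ 0.966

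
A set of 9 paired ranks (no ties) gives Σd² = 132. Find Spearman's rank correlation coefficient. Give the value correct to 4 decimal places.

ρ = 1 − 6Σd² / [n(n²−1)] = 1 − 6×132 / (9×80)
  = 1 − 792/720 = 1 − 1.10000 ≈ -0.1000

-0.1000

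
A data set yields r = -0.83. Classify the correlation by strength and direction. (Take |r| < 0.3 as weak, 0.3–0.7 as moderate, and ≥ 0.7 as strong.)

strong negative

r = -0.83 < 0 so the relationship is negative.
|r| = 0.83, which falls in the strong range.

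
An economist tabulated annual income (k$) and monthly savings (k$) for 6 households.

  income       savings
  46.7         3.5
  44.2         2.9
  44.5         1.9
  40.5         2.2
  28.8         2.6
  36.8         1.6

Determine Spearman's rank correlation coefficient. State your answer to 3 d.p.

Rank income: 6, 4, 5, 3, 1, 2
Rank savings: 6, 5, 2, 3, 4, 1
d = rank(income) − rank(savings): 0, -1, 3, 0, -3, 1; Σd² = 20
ρ = 1 − 6Σd² / [n(n²−1)] = 1 − 6×20 / (6×35) = 1 − 120/210 ≈ 0.429

0.429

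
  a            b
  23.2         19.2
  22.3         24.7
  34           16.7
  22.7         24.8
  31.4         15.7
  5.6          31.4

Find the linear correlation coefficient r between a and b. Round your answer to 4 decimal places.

-0.9346

n = 6, Σa = 139.2, Σb = 132.5, Σa² = 3724.14, Σb² = 3105.11, Σab = 2795.83
nΣab − ΣaΣb = 16774.98 − 18444 = -1669.02
nΣa² − (Σa)² = 22344.84 − 19376.64 = 2968.2; nΣb² − (Σb)² = 18630.66 − 17556.25 = 1074.41
r = -1669.02 / √(2968.2 × 1074.41) = -1669.02 / 1785.7950 ≈ -0.9346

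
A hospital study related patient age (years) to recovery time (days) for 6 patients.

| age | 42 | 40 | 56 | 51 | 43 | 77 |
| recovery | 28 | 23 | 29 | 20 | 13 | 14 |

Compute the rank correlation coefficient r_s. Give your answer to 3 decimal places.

-0.143

Rank age: 2, 1, 5, 4, 3, 6
Rank recovery: 5, 4, 6, 3, 1, 2
d = rank(age) − rank(recovery): -3, -3, -1, 1, 2, 4; Σd² = 40
ρ = 1 − 6Σd² / [n(n²−1)] = 1 − 6×40 / (6×35) = 1 − 240/210 ≈ -0.143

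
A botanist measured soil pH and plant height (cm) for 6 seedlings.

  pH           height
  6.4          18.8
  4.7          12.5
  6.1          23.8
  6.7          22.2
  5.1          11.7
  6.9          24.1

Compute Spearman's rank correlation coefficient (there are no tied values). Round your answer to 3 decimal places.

Rank pH: 4, 1, 3, 5, 2, 6
Rank height: 3, 2, 5, 4, 1, 6
d = rank(pH) − rank(height): 1, -1, -2, 1, 1, 0; Σd² = 8
ρ = 1 − 6Σd² / [n(n²−1)] = 1 − 6×8 / (6×35) = 1 − 48/210 ≈ 0.771

0.771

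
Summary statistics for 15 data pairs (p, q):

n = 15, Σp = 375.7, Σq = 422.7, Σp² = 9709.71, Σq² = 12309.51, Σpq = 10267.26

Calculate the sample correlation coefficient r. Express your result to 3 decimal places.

r = (nΣpq − ΣpΣq) / √[(nΣp² − (Σp)²)(nΣq² − (Σq)²)]
Numerator: 15×10267.26 − 375.7×422.7 = -4799.49
Denominator: √[(145645.65 − 141150.49)(184642.65 − 178675.29)] = √[4495.16 × 5967.36] = 5179.2121
r = -4799.49 / 5179.2121 ≈ -0.927

-0.927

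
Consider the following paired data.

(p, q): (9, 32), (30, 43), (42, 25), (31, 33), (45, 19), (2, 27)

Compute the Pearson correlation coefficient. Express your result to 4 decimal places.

n = 6, Σp = 159, Σq = 179, Σp² = 5735, Σq² = 5677, Σpq = 4560
nΣpq − ΣpΣq = 27360 − 28461 = -1101
nΣp² − (Σp)² = 34410 − 25281 = 9129; nΣq² − (Σq)² = 34062 − 32041 = 2021
r = -1101 / √(9129 × 2021) = -1101 / 4295.3124 ≈ -0.2563

-0.2563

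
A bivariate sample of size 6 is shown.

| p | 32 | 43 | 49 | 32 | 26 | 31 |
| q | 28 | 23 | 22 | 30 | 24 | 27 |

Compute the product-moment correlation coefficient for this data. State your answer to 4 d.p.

n = 6, Σp = 213, Σq = 154, Σp² = 7935, Σq² = 4002, Σpq = 5384
nΣpq − ΣpΣq = 32304 − 32802 = -498
nΣp² − (Σp)² = 47610 − 45369 = 2241; nΣq² − (Σq)² = 24012 − 23716 = 296
r = -498 / √(2241 × 296) = -498 / 814.4544 ≈ -0.6115

-0.6115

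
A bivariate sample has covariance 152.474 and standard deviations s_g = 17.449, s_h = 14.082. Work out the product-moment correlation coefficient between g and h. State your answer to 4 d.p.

0.6205

r = Cov(g,h) / (s_g · s_h) = 152.474 / (17.449 × 14.082)
  = 152.474 / 245.7168 ≈ 0.6205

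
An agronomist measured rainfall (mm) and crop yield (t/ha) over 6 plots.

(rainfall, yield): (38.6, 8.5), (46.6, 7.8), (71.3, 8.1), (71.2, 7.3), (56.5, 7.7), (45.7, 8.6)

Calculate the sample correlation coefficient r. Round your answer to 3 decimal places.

-0.646

n = 6, Σx = 329.9, Σy = 48, Σx² = 19095.39, Σy² = 385.24, Σxy = 2616.94
nΣxy − ΣxΣy = 15701.64 − 15835.2 = -133.56
nΣx² − (Σx)² = 114572.34 − 108834.01 = 5738.33; nΣy² − (Σy)² = 2311.44 − 2304 = 7.44
r = -133.56 / √(5738.33 × 7.44) = -133.56 / 206.6233 ≈ -0.646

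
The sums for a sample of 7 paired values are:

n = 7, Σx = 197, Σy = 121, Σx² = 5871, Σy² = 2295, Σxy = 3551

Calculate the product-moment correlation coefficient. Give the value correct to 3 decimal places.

0.565

r = (nΣxy − ΣxΣy) / √[(nΣx² − (Σx)²)(nΣy² − (Σy)²)]
Numerator: 7×3551 − 197×121 = 1020
Denominator: √[(41097 − 38809)(16065 − 14641)] = √[2288 × 1424] = 1805.0241
r = 1020 / 1805.0241 ≈ 0.565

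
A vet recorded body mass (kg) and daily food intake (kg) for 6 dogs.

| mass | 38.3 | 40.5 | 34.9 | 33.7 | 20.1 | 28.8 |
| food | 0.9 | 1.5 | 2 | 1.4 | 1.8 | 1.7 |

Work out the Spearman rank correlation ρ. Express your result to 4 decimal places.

-0.4286

Rank mass: 5, 6, 4, 3, 1, 2
Rank food: 1, 3, 6, 2, 5, 4
d = rank(mass) − rank(food): 4, 3, -2, 1, -4, -2; Σd² = 50
ρ = 1 − 6Σd² / [n(n²−1)] = 1 − 6×50 / (6×35) = 1 − 300/210 ≈ -0.4286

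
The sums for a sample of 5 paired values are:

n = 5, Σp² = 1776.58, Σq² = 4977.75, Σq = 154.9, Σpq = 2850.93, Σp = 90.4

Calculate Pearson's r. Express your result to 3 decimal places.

r = (nΣpq − ΣpΣq) / √[(nΣp² − (Σp)²)(nΣq² − (Σq)²)]
Numerator: 5×2850.93 − 90.4×154.9 = 251.69
Denominator: √[(8882.9 − 8172.16)(24888.75 − 23994.01)] = √[710.74 × 894.74] = 797.4506
r = 251.69 / 797.4506 ≈ 0.316

0.316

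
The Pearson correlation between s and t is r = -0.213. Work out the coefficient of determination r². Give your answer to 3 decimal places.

0.045

r² = (-0.213)² = 0.045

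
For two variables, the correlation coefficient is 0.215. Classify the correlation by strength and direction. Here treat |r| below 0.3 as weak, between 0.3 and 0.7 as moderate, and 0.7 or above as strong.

r = 0.215 > 0 so the relationship is positive.
|r| = 0.215, which falls in the weak range.

weak positive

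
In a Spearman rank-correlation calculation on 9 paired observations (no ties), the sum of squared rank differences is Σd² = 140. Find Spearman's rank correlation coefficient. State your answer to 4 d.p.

ρ = 1 − 6Σd² / [n(n²−1)] = 1 − 6×140 / (9×80)
  = 1 − 840/720 = 1 − 1.16667 ≈ -0.1667

-0.1667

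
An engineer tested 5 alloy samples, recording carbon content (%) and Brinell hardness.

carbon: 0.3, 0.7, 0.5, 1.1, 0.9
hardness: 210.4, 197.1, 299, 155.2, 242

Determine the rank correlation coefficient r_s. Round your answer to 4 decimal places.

Rank carbon: 1, 3, 2, 5, 4
Rank hardness: 3, 2, 5, 1, 4
d = rank(carbon) − rank(hardness): -2, 1, -3, 4, 0; Σd² = 30
ρ = 1 − 6Σd² / [n(n²−1)] = 1 − 6×30 / (5×24) = 1 − 180/120 ≈ -0.5000

-0.5000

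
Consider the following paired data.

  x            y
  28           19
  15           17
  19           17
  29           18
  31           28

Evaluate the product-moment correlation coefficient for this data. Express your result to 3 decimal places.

n = 5, Σx = 122, Σy = 99, Σx² = 3172, Σy² = 2047, Σxy = 2500
nΣxy − ΣxΣy = 12500 − 12078 = 422
nΣx² − (Σx)² = 15860 − 14884 = 976; nΣy² − (Σy)² = 10235 − 9801 = 434
r = 422 / √(976 × 434) = 422 / 650.8333 ≈ 0.648

0.648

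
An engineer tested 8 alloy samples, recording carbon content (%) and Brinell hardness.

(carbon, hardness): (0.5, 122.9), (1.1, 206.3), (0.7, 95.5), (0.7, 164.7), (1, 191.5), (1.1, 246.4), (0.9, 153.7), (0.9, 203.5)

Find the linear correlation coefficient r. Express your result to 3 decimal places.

0.827

n = 8, Σx = 6.9, Σy = 1384.5, Σx² = 6.27, Σy² = 256331.59, Σxy = 1254.54
nΣxy − ΣxΣy = 10036.32 − 9553.05 = 483.27
nΣx² − (Σx)² = 50.16 − 47.61 = 2.55; nΣy² − (Σy)² = 2050652.72 − 1916840.25 = 133812.47
r = 483.27 / √(2.55 × 133812.47) = 483.27 / 584.1419 ≈ 0.827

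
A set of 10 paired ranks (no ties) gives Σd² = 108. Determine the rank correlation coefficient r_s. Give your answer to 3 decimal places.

ρ = 1 − 6Σd² / [n(n²−1)] = 1 − 6×108 / (10×99)
  = 1 − 648/990 = 1 − 0.6545 ≈ 0.345

0.345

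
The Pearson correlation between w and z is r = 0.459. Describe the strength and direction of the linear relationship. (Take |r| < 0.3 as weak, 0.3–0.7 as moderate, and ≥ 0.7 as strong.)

r = 0.459 > 0 so the relationship is positive.
|r| = 0.459, which falls in the moderate range.

moderate positive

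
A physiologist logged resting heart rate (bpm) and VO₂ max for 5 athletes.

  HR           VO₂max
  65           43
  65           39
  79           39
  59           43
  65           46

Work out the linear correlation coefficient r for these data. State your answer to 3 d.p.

-0.540

n = 5, Σx = 333, Σy = 210, Σx² = 22397, Σy² = 8856, Σxy = 13938
nΣxy − ΣxΣy = 69690 − 69930 = -240
nΣx² − (Σx)² = 111985 − 110889 = 1096; nΣy² − (Σy)² = 44280 − 44100 = 180
r = -240 / √(1096 × 180) = -240 / 444.1621 ≈ -0.540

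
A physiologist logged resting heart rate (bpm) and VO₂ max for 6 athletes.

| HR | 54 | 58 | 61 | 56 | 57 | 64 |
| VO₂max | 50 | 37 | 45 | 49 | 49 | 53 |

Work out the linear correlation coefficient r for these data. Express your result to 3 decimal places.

0.115

n = 6, Σx = 350, Σy = 283, Σx² = 20482, Σy² = 13505, Σxy = 16520
nΣxy − ΣxΣy = 99120 − 99050 = 70
nΣx² − (Σx)² = 122892 − 122500 = 392; nΣy² − (Σy)² = 81030 − 80089 = 941
r = 70 / √(392 × 941) = 70 / 607.3483 ≈ 0.115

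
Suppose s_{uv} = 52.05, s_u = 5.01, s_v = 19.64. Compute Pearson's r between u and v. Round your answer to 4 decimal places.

0.5290

r = Cov(u,v) / (s_u · s_v) = 52.05 / (5.01 × 19.64)
  = 52.05 / 98.3964 ≈ 0.5290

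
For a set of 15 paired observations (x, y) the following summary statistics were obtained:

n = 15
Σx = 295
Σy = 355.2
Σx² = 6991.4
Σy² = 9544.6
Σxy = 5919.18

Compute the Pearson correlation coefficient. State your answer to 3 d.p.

r = (nΣxy − ΣxΣy) / √[(nΣx² − (Σx)²)(nΣy² − (Σy)²)]
Numerator: 15×5919.18 − 295×355.2 = -15996.3
Denominator: √[(104871 − 87025)(143169 − 126167.04)] = √[17846 × 17001.96] = 17418.8685
r = -15996.3 / 17418.8685 ≈ -0.918

-0.918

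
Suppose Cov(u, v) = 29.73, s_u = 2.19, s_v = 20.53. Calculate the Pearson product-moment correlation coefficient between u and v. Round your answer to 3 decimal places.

r = Cov(u,v) / (s_u · s_v) = 29.73 / (2.19 × 20.53)
  = 29.73 / 44.9607 ≈ 0.661

0.661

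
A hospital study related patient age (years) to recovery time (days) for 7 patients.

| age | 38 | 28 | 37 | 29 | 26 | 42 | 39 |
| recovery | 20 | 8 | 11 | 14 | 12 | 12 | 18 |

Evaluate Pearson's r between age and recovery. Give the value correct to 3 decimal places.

0.454

n = 7, Σx = 239, Σy = 95, Σx² = 8399, Σy² = 1393, Σxy = 3315
nΣxy − ΣxΣy = 23205 − 22705 = 500
nΣx² − (Σx)² = 58793 − 57121 = 1672; nΣy² − (Σy)² = 9751 − 9025 = 726
r = 500 / √(1672 × 726) = 500 / 1101.7586 ≈ 0.454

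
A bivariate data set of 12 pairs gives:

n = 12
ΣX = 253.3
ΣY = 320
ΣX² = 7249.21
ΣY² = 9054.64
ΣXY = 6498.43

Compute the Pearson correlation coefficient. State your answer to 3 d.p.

-0.257

r = (nΣXY − ΣXΣY) / √[(nΣX² − (ΣX)²)(nΣY² − (ΣY)²)]
Numerator: 12×6498.43 − 253.3×320 = -3074.84
Denominator: √[(86990.52 − 64160.89)(108655.68 − 102400)] = √[22829.63 × 6255.68] = 11950.5171
r = -3074.84 / 11950.5171 ≈ -0.257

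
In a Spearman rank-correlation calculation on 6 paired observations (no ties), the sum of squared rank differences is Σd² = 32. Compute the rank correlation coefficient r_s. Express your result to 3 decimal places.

0.086

ρ = 1 − 6Σd² / [n(n²−1)] = 1 − 6×32 / (6×35)
  = 1 − 192/210 = 1 − 0.9143 ≈ 0.086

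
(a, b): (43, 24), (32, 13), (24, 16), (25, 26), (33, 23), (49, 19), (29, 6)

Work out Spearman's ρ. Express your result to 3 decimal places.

Rank a: 6, 4, 1, 2, 5, 7, 3
Rank b: 6, 2, 3, 7, 5, 4, 1
d = rank(a) − rank(b): 0, 2, -2, -5, 0, 3, 2; Σd² = 46
ρ = 1 − 6Σd² / [n(n²−1)] = 1 − 6×46 / (7×48) = 1 − 276/336 ≈ 0.179

0.179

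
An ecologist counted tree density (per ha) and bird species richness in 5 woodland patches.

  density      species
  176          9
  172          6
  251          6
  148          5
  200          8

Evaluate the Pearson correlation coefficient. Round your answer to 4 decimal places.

n = 5, Σx = 947, Σy = 34, Σx² = 185465, Σy² = 242, Σxy = 6462
nΣxy − ΣxΣy = 32310 − 32198 = 112
nΣx² − (Σx)² = 927325 − 896809 = 30516; nΣy² − (Σy)² = 1210 − 1156 = 54
r = 112 / √(30516 × 54) = 112 / 1283.6916 ≈ 0.0872

0.0872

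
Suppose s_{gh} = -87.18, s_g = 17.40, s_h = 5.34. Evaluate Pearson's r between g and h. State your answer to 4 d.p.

-0.9383

r = Cov(g,h) / (s_g · s_h) = -87.18 / (17.40 × 5.34)
  = -87.18 / 92.9160 ≈ -0.9383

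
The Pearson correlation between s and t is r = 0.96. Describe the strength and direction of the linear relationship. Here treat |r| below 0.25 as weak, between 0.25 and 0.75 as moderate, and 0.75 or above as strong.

strong positive

r = 0.96 > 0 so the relationship is positive.
|r| = 0.96, which falls in the strong range.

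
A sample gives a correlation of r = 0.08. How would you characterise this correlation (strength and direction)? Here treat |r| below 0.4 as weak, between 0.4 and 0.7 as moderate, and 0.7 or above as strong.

r = 0.08 > 0 so the relationship is positive.
|r| = 0.08, which falls in the weak range.

weak positive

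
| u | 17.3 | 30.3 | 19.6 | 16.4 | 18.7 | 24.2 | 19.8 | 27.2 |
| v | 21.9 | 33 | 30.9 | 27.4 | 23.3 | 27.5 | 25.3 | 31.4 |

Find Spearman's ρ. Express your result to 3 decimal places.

Rank u: 2, 8, 4, 1, 3, 6, 5, 7
Rank v: 1, 8, 6, 4, 2, 5, 3, 7
d = rank(u) − rank(v): 1, 0, -2, -3, 1, 1, 2, 0; Σd² = 20
ρ = 1 − 6Σd² / [n(n²−1)] = 1 − 6×20 / (8×63) = 1 − 120/504 ≈ 0.762

0.762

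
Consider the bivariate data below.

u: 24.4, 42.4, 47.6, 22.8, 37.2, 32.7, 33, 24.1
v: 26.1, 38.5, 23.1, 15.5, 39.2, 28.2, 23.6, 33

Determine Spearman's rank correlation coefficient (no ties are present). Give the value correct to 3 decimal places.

Rank u: 3, 7, 8, 1, 6, 4, 5, 2
Rank v: 4, 7, 2, 1, 8, 5, 3, 6
d = rank(u) − rank(v): -1, 0, 6, 0, -2, -1, 2, -4; Σd² = 62
ρ = 1 − 6Σd² / [n(n²−1)] = 1 − 6×62 / (8×63) = 1 − 372/504 ≈ 0.262

0.262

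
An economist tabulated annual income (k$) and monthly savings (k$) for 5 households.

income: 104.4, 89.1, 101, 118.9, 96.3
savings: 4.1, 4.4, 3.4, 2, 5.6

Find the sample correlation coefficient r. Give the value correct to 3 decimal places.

n = 5, Σx = 509.7, Σy = 19.5, Σx² = 52450.07, Σy² = 83.09, Σxy = 1940.56
nΣxy − ΣxΣy = 9702.8 − 9939.15 = -236.35
nΣx² − (Σx)² = 262250.35 − 259794.09 = 2456.26; nΣy² − (Σy)² = 415.45 − 380.25 = 35.2
r = -236.35 / √(2456.26 × 35.2) = -236.35 / 294.0414 ≈ -0.804

-0.804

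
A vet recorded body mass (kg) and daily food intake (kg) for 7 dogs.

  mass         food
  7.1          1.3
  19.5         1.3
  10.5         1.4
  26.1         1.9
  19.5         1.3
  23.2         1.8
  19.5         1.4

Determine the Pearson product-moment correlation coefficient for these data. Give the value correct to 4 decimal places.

n = 7, Σx = 125.4, Σy = 10.4, Σx² = 2520.86, Σy² = 15.84, Σxy = 193.28
nΣxy − ΣxΣy = 1352.96 − 1304.16 = 48.8
nΣx² − (Σx)² = 17646.02 − 15725.16 = 1920.86; nΣy² − (Σy)² = 110.88 − 108.16 = 2.72
r = 48.8 / √(1920.86 × 2.72) = 48.8 / 72.2824 ≈ 0.6751

0.6751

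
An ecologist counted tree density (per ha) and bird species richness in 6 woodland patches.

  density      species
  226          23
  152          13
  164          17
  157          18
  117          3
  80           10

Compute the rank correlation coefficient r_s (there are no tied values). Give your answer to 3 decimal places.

Rank density: 6, 3, 5, 4, 2, 1
Rank species: 6, 3, 4, 5, 1, 2
d = rank(density) − rank(species): 0, 0, 1, -1, 1, -1; Σd² = 4
ρ = 1 − 6Σd² / [n(n²−1)] = 1 − 6×4 / (6×35) = 1 − 24/210 ≈ 0.886

0.886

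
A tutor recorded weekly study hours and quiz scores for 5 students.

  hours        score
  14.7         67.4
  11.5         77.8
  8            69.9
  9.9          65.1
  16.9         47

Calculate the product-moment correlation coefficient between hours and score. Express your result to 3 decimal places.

n = 5, Σx = 61, Σy = 327.2, Σx² = 795.96, Σy² = 21928.62, Σxy = 3883.47
nΣxy − ΣxΣy = 19417.35 − 19959.2 = -541.85
nΣx² − (Σx)² = 3979.8 − 3721 = 258.8; nΣy² − (Σy)² = 109643.1 − 107059.84 = 2583.26
r = -541.85 / √(258.8 × 2583.26) = -541.85 / 817.6477 ≈ -0.663

-0.663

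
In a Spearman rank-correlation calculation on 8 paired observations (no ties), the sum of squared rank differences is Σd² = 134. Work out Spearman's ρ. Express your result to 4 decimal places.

-0.5952

ρ = 1 − 6Σd² / [n(n²−1)] = 1 − 6×134 / (8×63)
  = 1 − 804/504 = 1 − 1.59524 ≈ -0.5952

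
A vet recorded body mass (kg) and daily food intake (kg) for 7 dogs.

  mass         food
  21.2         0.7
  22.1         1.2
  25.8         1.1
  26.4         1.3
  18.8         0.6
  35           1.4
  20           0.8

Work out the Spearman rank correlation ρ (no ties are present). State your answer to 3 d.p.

0.929

Rank mass: 3, 4, 5, 6, 1, 7, 2
Rank food: 2, 5, 4, 6, 1, 7, 3
d = rank(mass) − rank(food): 1, -1, 1, 0, 0, 0, -1; Σd² = 4
ρ = 1 − 6Σd² / [n(n²−1)] = 1 − 6×4 / (7×48) = 1 − 24/336 ≈ 0.929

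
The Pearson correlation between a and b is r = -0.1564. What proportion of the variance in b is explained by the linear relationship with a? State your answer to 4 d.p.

0.0245

r² = (-0.1564)² = 0.0245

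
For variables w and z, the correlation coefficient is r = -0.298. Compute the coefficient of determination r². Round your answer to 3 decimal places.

r² = (-0.298)² = 0.089

0.089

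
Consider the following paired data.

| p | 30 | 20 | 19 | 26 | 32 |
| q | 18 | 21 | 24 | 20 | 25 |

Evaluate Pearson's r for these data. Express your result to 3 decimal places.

n = 5, Σp = 127, Σq = 108, Σp² = 3361, Σq² = 2366, Σpq = 2736
nΣpq − ΣpΣq = 13680 − 13716 = -36
nΣp² − (Σp)² = 16805 − 16129 = 676; nΣq² − (Σq)² = 11830 − 11664 = 166
r = -36 / √(676 × 166) = -36 / 334.9866 ≈ -0.107

-0.107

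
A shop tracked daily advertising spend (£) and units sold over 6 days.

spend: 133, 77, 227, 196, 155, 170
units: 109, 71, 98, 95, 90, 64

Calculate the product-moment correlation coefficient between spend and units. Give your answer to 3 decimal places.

n = 6, Σx = 958, Σy = 527, Σx² = 166488, Σy² = 47747, Σxy = 85660
nΣxy − ΣxΣy = 513960 − 504866 = 9094
nΣx² − (Σx)² = 998928 − 917764 = 81164; nΣy² − (Σy)² = 286482 − 277729 = 8753
r = 9094 / √(81164 × 8753) = 9094 / 26653.8645 ≈ 0.341

0.341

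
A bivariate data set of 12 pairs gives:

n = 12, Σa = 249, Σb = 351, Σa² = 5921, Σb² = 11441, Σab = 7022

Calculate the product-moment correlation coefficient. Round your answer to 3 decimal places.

r = (nΣab − ΣaΣb) / √[(nΣa² − (Σa)²)(nΣb² − (Σb)²)]
Numerator: 12×7022 − 249×351 = -3135
Denominator: √[(71052 − 62001)(137292 − 123201)] = √[9051 × 14091] = 11293.2564
r = -3135 / 11293.2564 ≈ -0.278

-0.278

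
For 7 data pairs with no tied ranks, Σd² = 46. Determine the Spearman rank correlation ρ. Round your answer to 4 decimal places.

0.1786

ρ = 1 − 6Σd² / [n(n²−1)] = 1 − 6×46 / (7×48)
  = 1 − 276/336 = 1 − 0.82143 ≈ 0.1786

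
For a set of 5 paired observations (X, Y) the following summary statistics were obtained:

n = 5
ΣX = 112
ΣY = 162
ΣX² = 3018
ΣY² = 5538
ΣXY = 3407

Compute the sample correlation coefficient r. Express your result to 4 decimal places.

r = (nΣXY − ΣXΣY) / √[(nΣX² − (ΣX)²)(nΣY² − (ΣY)²)]
Numerator: 5×3407 − 112×162 = -1109
Denominator: √[(15090 − 12544)(27690 − 26244)] = √[2546 × 1446] = 1918.7277
r = -1109 / 1918.7277 ≈ -0.5780

-0.5780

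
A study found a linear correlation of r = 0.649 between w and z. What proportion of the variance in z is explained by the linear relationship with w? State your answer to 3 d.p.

0.421

r² = (0.649)² = 0.421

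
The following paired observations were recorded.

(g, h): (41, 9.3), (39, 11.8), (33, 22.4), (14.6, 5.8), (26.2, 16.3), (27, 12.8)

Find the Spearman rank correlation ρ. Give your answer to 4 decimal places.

Rank g: 6, 5, 4, 1, 2, 3
Rank h: 2, 3, 6, 1, 5, 4
d = rank(g) − rank(h): 4, 2, -2, 0, -3, -1; Σd² = 34
ρ = 1 − 6Σd² / [n(n²−1)] = 1 − 6×34 / (6×35) = 1 − 204/210 ≈ 0.0286

0.0286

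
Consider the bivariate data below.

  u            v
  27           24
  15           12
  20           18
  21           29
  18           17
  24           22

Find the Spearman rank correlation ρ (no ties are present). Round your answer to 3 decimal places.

0.829

Rank u: 6, 1, 3, 4, 2, 5
Rank v: 5, 1, 3, 6, 2, 4
d = rank(u) − rank(v): 1, 0, 0, -2, 0, 1; Σd² = 6
ρ = 1 − 6Σd² / [n(n²−1)] = 1 − 6×6 / (6×35) = 1 − 36/210 ≈ 0.829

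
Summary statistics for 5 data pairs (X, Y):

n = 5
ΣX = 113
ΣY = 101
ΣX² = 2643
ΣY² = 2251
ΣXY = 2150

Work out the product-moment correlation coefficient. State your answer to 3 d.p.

r = (nΣXY − ΣXΣY) / √[(nΣX² − (ΣX)²)(nΣY² − (ΣY)²)]
Numerator: 5×2150 − 113×101 = -663
Denominator: √[(13215 − 12769)(11255 − 10201)] = √[446 × 1054] = 685.6267
r = -663 / 685.6267 ≈ -0.967

-0.967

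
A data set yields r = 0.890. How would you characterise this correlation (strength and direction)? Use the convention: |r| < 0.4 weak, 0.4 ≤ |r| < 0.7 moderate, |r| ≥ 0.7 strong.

r = 0.890 > 0 so the relationship is positive.
|r| = 0.890, which falls in the strong range.

strong positive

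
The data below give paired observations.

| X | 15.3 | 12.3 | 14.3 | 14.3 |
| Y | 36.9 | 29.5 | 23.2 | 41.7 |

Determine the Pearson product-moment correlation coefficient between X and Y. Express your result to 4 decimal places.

0.3488

n = 4, ΣX = 56.2, ΣY = 131.3, ΣX² = 794.36, ΣY² = 4508.99, ΣXY = 1855.49
nΣXY − ΣXΣY = 7421.96 − 7379.06 = 42.9
nΣX² − (ΣX)² = 3177.44 − 3158.44 = 19; nΣY² − (ΣY)² = 18035.96 − 17239.69 = 796.27
r = 42.9 / √(19 × 796.27) = 42.9 / 123.0005 ≈ 0.3488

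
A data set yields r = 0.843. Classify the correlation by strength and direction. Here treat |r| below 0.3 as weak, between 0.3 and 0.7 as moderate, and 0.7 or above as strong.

r = 0.843 > 0 so the relationship is positive.
|r| = 0.843, which falls in the strong range.

strong positive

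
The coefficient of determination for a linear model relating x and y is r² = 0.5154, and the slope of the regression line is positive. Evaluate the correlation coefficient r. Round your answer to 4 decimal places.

0.7179

|r| = √0.5154 = 0.7179
The association is positive, so r = 0.7179.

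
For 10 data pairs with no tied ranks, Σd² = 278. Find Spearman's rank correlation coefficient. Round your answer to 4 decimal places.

ρ = 1 − 6Σd² / [n(n²−1)] = 1 − 6×278 / (10×99)
  = 1 − 1668/990 = 1 − 1.68485 ≈ -0.6848

-0.6848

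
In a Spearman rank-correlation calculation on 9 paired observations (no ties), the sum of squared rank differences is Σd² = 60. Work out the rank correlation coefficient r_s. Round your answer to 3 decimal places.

ρ = 1 − 6Σd² / [n(n²−1)] = 1 − 6×60 / (9×80)
  = 1 − 360/720 = 1 − 0.5000 ≈ 0.500

0.500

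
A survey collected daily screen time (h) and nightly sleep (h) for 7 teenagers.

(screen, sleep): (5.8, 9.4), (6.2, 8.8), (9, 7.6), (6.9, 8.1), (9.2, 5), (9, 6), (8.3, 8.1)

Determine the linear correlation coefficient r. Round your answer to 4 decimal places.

n = 7, Σx = 54.4, Σy = 53, Σx² = 435.22, Σy² = 415.78, Σxy = 400.6
nΣxy − ΣxΣy = 2804.2 − 2883.2 = -79
nΣx² − (Σx)² = 3046.54 − 2959.36 = 87.18; nΣy² − (Σy)² = 2910.46 − 2809 = 101.46
r = -79 / √(87.18 × 101.46) = -79 / 94.0494 ≈ -0.8400

-0.8400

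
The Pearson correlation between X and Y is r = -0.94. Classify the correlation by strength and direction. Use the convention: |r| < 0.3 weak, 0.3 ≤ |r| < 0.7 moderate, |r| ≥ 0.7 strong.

r = -0.94 < 0 so the relationship is negative.
|r| = 0.94, which falls in the strong range.

strong negative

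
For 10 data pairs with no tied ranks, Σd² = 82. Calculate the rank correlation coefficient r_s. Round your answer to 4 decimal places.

0.5030

ρ = 1 − 6Σd² / [n(n²−1)] = 1 − 6×82 / (10×99)
  = 1 − 492/990 = 1 − 0.49697 ≈ 0.5030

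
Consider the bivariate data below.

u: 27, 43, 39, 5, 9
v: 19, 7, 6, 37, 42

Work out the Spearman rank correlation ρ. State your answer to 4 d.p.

Rank u: 3, 5, 4, 1, 2
Rank v: 3, 2, 1, 4, 5
d = rank(u) − rank(v): 0, 3, 3, -3, -3; Σd² = 36
ρ = 1 − 6Σd² / [n(n²−1)] = 1 − 6×36 / (5×24) = 1 − 216/120 ≈ -0.8000

-0.8000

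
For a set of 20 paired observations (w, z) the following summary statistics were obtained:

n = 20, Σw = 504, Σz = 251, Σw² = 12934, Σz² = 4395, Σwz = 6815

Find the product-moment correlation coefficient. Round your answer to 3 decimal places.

r = (nΣwz − ΣwΣz) / √[(nΣw² − (Σw)²)(nΣz² − (Σz)²)]
Numerator: 20×6815 − 504×251 = 9796
Denominator: √[(258680 − 254016)(87900 − 63001)] = √[4664 × 24899] = 10776.3137
r = 9796 / 10776.3137 ≈ 0.909

0.909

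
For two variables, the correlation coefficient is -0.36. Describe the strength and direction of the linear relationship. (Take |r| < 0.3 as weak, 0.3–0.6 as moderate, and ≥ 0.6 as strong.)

moderate negative

r = -0.36 < 0 so the relationship is negative.
|r| = 0.36, which falls in the moderate range.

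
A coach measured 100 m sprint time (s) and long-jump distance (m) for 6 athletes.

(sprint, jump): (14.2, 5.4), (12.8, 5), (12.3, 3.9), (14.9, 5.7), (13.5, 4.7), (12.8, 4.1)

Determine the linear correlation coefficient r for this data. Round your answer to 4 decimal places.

n = 6, Σx = 80.5, Σy = 28.8, Σx² = 1084.87, Σy² = 140.76, Σxy = 389.51
nΣxy − ΣxΣy = 2337.06 − 2318.4 = 18.66
nΣx² − (Σx)² = 6509.22 − 6480.25 = 28.97; nΣy² − (Σy)² = 844.56 − 829.44 = 15.12
r = 18.66 / √(28.97 × 15.12) = 18.66 / 20.9291 ≈ 0.8916

0.8916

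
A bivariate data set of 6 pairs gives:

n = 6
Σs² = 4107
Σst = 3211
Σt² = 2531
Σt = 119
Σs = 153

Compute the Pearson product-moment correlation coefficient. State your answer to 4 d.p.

r = (nΣst − ΣsΣt) / √[(nΣs² − (Σs)²)(nΣt² − (Σt)²)]
Numerator: 6×3211 − 153×119 = 1059
Denominator: √[(24642 − 23409)(15186 − 14161)] = √[1233 × 1025] = 1124.1997
r = 1059 / 1124.1997 ≈ 0.9420

0.9420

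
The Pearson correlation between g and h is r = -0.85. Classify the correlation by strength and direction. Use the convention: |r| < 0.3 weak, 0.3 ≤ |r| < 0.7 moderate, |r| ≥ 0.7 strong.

strong negative

r = -0.85 < 0 so the relationship is negative.
|r| = 0.85, which falls in the strong range.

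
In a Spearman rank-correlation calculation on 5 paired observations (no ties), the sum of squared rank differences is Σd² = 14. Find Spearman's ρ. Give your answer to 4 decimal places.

0.3000

ρ = 1 − 6Σd² / [n(n²−1)] = 1 − 6×14 / (5×24)
  = 1 − 84/120 = 1 − 0.70000 ≈ 0.3000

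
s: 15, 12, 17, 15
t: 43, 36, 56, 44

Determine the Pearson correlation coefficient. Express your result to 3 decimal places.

n = 4, Σs = 59, Σt = 179, Σs² = 883, Σt² = 8217, Σst = 2689
nΣst − ΣsΣt = 10756 − 10561 = 195
nΣs² − (Σs)² = 3532 − 3481 = 51; nΣt² − (Σt)² = 32868 − 32041 = 827
r = 195 / √(51 × 827) = 195 / 205.3704 ≈ 0.950

0.950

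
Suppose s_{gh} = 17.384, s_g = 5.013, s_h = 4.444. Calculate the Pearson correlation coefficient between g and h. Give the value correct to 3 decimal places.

r = Cov(g,h) / (s_g · s_h) = 17.384 / (5.013 × 4.444)
  = 17.384 / 22.2778 ≈ 0.780

0.780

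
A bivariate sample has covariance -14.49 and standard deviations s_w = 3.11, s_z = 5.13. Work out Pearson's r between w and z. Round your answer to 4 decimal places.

r = Cov(w,z) / (s_w · s_z) = -14.49 / (3.11 × 5.13)
  = -14.49 / 15.9543 ≈ -0.9082

-0.9082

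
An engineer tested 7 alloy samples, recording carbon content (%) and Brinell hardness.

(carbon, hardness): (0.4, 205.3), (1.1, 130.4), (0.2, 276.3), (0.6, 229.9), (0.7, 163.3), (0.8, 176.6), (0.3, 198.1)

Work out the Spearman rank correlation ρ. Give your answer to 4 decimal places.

Rank carbon: 3, 7, 1, 4, 5, 6, 2
Rank hardness: 5, 1, 7, 6, 2, 3, 4
d = rank(carbon) − rank(hardness): -2, 6, -6, -2, 3, 3, -2; Σd² = 102
ρ = 1 − 6Σd² / [n(n²−1)] = 1 − 6×102 / (7×48) = 1 − 612/336 ≈ -0.8214

-0.8214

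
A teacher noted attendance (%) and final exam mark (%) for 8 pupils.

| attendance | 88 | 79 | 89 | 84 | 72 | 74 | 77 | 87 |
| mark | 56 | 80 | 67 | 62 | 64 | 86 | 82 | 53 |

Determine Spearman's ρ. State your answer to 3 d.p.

-0.524

Rank attendance: 7, 4, 8, 5, 1, 2, 3, 6
Rank mark: 2, 6, 5, 3, 4, 8, 7, 1
d = rank(attendance) − rank(mark): 5, -2, 3, 2, -3, -6, -4, 5; Σd² = 128
ρ = 1 − 6Σd² / [n(n²−1)] = 1 − 6×128 / (8×63) = 1 − 768/504 ≈ -0.524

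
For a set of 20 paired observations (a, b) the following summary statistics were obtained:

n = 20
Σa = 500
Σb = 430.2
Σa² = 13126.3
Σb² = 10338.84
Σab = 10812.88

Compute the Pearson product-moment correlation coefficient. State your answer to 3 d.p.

r = (nΣab − ΣaΣb) / √[(nΣa² − (Σa)²)(nΣb² − (Σb)²)]
Numerator: 20×10812.88 − 500×430.2 = 1157.6
Denominator: √[(262526 − 250000)(206776.8 − 185072.04)] = √[12526 × 21704.76] = 16488.5968
r = 1157.6 / 16488.5968 ≈ 0.070

0.070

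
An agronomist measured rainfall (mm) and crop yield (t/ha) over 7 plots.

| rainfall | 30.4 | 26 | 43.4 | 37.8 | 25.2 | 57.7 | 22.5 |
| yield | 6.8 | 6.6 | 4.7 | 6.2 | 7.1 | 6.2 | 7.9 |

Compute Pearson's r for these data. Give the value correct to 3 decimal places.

n = 7, Σx = 243, Σy = 45.5, Σx² = 9383.14, Σy² = 301.59, Σxy = 1531.07
nΣxy − ΣxΣy = 10717.49 − 11056.5 = -339.01
nΣx² − (Σx)² = 65681.98 − 59049 = 6632.98; nΣy² − (Σy)² = 2111.13 − 2070.25 = 40.88
r = -339.01 / √(6632.98 × 40.88) = -339.01 / 520.7266 ≈ -0.651

-0.651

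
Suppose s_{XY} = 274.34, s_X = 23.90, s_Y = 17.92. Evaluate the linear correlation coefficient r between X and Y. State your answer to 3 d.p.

r = Cov(X,Y) / (s_X · s_Y) = 274.34 / (23.90 × 17.92)
  = 274.34 / 428.2880 ≈ 0.641

0.641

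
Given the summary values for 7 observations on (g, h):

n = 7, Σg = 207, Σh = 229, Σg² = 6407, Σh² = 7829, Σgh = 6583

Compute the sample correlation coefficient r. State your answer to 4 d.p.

r = (nΣgh − ΣgΣh) / √[(nΣg² − (Σg)²)(nΣh² − (Σh)²)]
Numerator: 7×6583 − 207×229 = -1322
Denominator: √[(44849 − 42849)(54803 − 52441)] = √[2000 × 2362] = 2173.4765
r = -1322 / 2173.4765 ≈ -0.6082

-0.6082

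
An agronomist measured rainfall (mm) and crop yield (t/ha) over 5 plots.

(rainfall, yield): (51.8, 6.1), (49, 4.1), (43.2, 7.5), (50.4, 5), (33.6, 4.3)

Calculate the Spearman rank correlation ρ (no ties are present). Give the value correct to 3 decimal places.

0.200

Rank rainfall: 5, 3, 2, 4, 1
Rank yield: 4, 1, 5, 3, 2
d = rank(rainfall) − rank(yield): 1, 2, -3, 1, -1; Σd² = 16
ρ = 1 − 6Σd² / [n(n²−1)] = 1 − 6×16 / (5×24) = 1 − 96/120 ≈ 0.200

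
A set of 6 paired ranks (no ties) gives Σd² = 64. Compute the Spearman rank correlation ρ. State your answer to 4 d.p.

-0.8286

ρ = 1 − 6Σd² / [n(n²−1)] = 1 − 6×64 / (6×35)
  = 1 − 384/210 = 1 − 1.82857 ≈ -0.8286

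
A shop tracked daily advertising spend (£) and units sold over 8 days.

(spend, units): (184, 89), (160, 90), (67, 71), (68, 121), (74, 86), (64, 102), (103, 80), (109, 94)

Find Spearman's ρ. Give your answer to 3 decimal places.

-0.095

Rank spend: 8, 7, 2, 3, 4, 1, 5, 6
Rank units: 4, 5, 1, 8, 3, 7, 2, 6
d = rank(spend) − rank(units): 4, 2, 1, -5, 1, -6, 3, 0; Σd² = 92
ρ = 1 − 6Σd² / [n(n²−1)] = 1 − 6×92 / (8×63) = 1 − 552/504 ≈ -0.095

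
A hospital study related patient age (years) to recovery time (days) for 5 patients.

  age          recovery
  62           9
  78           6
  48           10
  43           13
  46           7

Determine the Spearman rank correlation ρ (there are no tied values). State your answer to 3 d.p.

Rank age: 4, 5, 3, 1, 2
Rank recovery: 3, 1, 4, 5, 2
d = rank(age) − rank(recovery): 1, 4, -1, -4, 0; Σd² = 34
ρ = 1 − 6Σd² / [n(n²−1)] = 1 − 6×34 / (5×24) = 1 − 204/120 ≈ -0.700

-0.700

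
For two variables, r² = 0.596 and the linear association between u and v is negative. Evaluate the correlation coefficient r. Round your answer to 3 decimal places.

-0.772

|r| = √0.596 = 0.772
The association is negative, so r = −0.772.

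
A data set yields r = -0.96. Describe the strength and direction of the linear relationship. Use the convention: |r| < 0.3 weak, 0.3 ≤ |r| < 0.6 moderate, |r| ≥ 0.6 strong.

strong negative

r = -0.96 < 0 so the relationship is negative.
|r| = 0.96, which falls in the strong range.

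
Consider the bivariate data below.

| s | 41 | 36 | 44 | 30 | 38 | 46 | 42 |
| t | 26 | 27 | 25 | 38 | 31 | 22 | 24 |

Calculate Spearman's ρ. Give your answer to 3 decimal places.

-0.929

Rank s: 4, 2, 6, 1, 3, 7, 5
Rank t: 4, 5, 3, 7, 6, 1, 2
d = rank(s) − rank(t): 0, -3, 3, -6, -3, 6, 3; Σd² = 108
ρ = 1 − 6Σd² / [n(n²−1)] = 1 − 6×108 / (7×48) = 1 − 648/336 ≈ -0.929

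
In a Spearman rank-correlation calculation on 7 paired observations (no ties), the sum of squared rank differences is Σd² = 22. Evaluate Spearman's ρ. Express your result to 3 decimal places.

0.607

ρ = 1 − 6Σd² / [n(n²−1)] = 1 − 6×22 / (7×48)
  = 1 − 132/336 = 1 − 0.3929 ≈ 0.607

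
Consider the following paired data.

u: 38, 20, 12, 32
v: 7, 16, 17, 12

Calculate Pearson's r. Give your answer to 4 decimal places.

n = 4, Σu = 102, Σv = 52, Σu² = 3012, Σv² = 738, Σuv = 1174
nΣuv − ΣuΣv = 4696 − 5304 = -608
nΣu² − (Σu)² = 12048 − 10404 = 1644; nΣv² − (Σv)² = 2952 − 2704 = 248
r = -608 / √(1644 × 248) = -608 / 638.5233 ≈ -0.9522

-0.9522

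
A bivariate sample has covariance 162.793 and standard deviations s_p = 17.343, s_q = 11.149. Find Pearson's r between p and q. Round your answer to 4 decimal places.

r = Cov(p,q) / (s_p · s_q) = 162.793 / (17.343 × 11.149)
  = 162.793 / 193.3571 ≈ 0.8419

0.8419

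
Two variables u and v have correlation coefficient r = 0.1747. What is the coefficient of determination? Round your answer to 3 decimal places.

r² = (0.1747)² = 0.031

0.031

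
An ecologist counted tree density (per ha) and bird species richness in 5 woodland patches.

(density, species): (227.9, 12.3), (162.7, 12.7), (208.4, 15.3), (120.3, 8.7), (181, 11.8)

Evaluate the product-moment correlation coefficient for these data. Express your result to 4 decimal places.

n = 5, Σx = 900.3, Σy = 60.8, Σx² = 169073.35, Σy² = 761.6, Σxy = 11240.39
nΣxy − ΣxΣy = 56201.95 − 54738.24 = 1463.71
nΣx² − (Σx)² = 845366.75 − 810540.09 = 34826.66; nΣy² − (Σy)² = 3808 − 3696.64 = 111.36
r = 1463.71 / √(34826.66 × 111.36) = 1463.71 / 1969.3392 ≈ 0.7432

0.7432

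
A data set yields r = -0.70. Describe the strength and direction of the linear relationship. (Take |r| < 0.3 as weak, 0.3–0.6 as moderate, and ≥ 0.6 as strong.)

strong negative

r = -0.70 < 0 so the relationship is negative.
|r| = 0.70, which falls in the strong range.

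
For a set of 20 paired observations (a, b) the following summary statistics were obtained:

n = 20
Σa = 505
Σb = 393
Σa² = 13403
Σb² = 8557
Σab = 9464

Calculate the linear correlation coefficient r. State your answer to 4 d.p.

-0.6227

r = (nΣab − ΣaΣb) / √[(nΣa² − (Σa)²)(nΣb² − (Σb)²)]
Numerator: 20×9464 − 505×393 = -9185
Denominator: √[(268060 − 255025)(171140 − 154449)] = √[13035 × 16691] = 14750.1588
r = -9185 / 14750.1588 ≈ -0.6227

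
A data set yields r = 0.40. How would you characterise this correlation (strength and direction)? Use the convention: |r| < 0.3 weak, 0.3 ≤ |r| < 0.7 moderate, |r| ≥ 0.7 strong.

r = 0.40 > 0 so the relationship is positive.
|r| = 0.40, which falls in the moderate range.

moderate positive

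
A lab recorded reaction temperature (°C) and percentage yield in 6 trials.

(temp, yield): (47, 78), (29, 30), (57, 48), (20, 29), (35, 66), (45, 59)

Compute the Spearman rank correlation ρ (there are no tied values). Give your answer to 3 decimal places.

0.600

Rank temp: 5, 2, 6, 1, 3, 4
Rank yield: 6, 2, 3, 1, 5, 4
d = rank(temp) − rank(yield): -1, 0, 3, 0, -2, 0; Σd² = 14
ρ = 1 − 6Σd² / [n(n²−1)] = 1 − 6×14 / (6×35) = 1 − 84/210 ≈ 0.600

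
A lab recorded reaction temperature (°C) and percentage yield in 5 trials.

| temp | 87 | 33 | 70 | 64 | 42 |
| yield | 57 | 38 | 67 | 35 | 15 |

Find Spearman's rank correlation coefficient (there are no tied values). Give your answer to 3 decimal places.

Rank temp: 5, 1, 4, 3, 2
Rank yield: 4, 3, 5, 2, 1
d = rank(temp) − rank(yield): 1, -2, -1, 1, 1; Σd² = 8
ρ = 1 − 6Σd² / [n(n²−1)] = 1 − 6×8 / (5×24) = 1 − 48/120 ≈ 0.600

0.600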